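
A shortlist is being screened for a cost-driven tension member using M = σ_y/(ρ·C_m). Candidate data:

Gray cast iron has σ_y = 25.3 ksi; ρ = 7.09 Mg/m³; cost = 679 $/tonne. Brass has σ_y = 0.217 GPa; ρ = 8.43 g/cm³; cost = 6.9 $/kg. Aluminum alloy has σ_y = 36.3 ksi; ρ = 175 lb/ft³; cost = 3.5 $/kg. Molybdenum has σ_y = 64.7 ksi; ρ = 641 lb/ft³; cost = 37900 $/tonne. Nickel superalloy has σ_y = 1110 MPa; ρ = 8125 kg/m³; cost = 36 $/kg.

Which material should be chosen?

gray cast iron

Convert each candidate to consistent units, then evaluate M:
  gray cast iron: σ_y = 174.4 MPa, ρ = 7090 kg/m³, cost = 0.6790 $/kg
  brass: σ_y = 217.0 MPa, ρ = 8430 kg/m³, cost = 6.900 $/kg
  aluminum alloy: σ_y = 250.3 MPa, ρ = 2803 kg/m³, cost = 3.500 $/kg
  molybdenum: σ_y = 446.1 MPa, ρ = 10270 kg/m³, cost = 37.90 $/kg
  nickel superalloy: σ_y = 1110 MPa, ρ = 8125 kg/m³, cost = 36.00 $/kg
  gray cast iron: M = 36.2 kN·m per $
  aluminum alloy: M = 25.5 kN·m per $
  nickel superalloy: M = 3.79 kN·m per $
  brass: M = 3.73 kN·m per $
  molybdenum: M = 1.15 kN·m per $
Gray cast iron has the largest M.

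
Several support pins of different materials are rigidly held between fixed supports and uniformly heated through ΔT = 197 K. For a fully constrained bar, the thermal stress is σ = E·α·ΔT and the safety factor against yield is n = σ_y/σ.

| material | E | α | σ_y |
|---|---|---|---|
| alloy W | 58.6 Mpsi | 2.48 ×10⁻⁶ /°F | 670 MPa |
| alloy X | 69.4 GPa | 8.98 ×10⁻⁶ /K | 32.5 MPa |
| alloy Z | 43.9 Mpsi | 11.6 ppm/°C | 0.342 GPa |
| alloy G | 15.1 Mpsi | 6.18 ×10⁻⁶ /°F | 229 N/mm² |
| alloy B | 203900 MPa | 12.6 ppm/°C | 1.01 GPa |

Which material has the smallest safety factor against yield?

Converting E to GPa, α to ×10⁻⁶/K, σ_y to MPa, then σ and n for each:
  alloy W: E = 404.0, α = 4.46, σ_y = 670.0 → σ = 355 MPa, n = 1.89
  alloy X: E = 69.40, α = 8.98, σ_y = 32.50 → σ = 123 MPa, n = 0.265
  alloy Z: E = 302.7, α = 11.6, σ_y = 342.0 → σ = 692 MPa, n = 0.494
  alloy G: E = 104.1, α = 11.1, σ_y = 229.0 → σ = 228 MPa, n = 1.00
  alloy B: E = 203.9, α = 12.6, σ_y = 1010 → σ = 506 MPa, n = 2.00
The minimum is alloy X at n = 0.265.

alloy X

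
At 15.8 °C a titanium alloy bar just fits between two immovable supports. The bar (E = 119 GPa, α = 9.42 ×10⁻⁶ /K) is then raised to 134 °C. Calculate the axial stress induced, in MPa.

132 MPa

ΔT = 118.2 K. Constrained thermal stress σ = E·α·ΔT = 119.0×10³ MPa × 9.42×10⁻⁶ × 118.2 = 132 MPa (compressive).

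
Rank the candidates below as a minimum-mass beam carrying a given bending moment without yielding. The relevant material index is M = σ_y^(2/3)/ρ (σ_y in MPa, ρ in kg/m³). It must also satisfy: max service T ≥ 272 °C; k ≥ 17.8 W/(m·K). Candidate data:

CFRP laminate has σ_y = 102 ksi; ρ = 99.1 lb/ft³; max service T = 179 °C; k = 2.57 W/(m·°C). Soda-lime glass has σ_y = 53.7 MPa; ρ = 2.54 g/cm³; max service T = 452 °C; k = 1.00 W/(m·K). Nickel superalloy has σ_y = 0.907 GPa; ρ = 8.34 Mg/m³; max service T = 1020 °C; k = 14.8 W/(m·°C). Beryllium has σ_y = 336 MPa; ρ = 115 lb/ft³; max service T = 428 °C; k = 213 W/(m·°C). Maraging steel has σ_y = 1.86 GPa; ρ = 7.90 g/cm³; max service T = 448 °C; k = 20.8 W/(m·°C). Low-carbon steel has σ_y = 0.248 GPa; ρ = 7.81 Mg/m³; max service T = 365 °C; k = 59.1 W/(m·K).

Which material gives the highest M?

Screen on constraints: max service T ≥ 272 °C; k ≥ 17.8 W/(m·K). Survivors: beryllium, maraging steel, low-carbon steel.
Putting every candidate on a common basis:
  beryllium: σ_y = 336.0 MPa, ρ = 1842 kg/m³
  maraging steel: σ_y = 1860 MPa, ρ = 7900 kg/m³
  low-carbon steel: σ_y = 248.0 MPa, ρ = 7810 kg/m³
  beryllium: M = 26.2×10⁻³
  maraging steel: M = 19.1×10⁻³
  low-carbon steel: M = 5.05×10⁻³
Beryllium ranks first.

beryllium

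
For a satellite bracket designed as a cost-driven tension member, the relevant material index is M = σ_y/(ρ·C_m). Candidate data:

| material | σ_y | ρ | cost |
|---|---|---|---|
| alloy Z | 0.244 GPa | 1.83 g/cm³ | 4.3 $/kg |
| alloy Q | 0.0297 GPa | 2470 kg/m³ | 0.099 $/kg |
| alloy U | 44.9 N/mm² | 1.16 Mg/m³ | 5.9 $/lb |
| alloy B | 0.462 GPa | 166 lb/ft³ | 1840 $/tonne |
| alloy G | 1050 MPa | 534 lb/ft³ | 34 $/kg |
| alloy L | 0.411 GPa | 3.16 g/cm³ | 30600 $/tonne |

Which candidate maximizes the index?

Normalizing units and computing the index:
  alloy Z: σ_y = 244.0 MPa, ρ = 1830 kg/m³, cost = 4.300 $/kg
  alloy Q: σ_y = 29.70 MPa, ρ = 2470 kg/m³, cost = 0.09900 $/kg
  alloy U: σ_y = 44.90 MPa, ρ = 1160 kg/m³, cost = 13.01 $/kg
  alloy B: σ_y = 462.0 MPa, ρ = 2659 kg/m³, cost = 1.840 $/kg
  alloy G: σ_y = 1050 MPa, ρ = 8554 kg/m³, cost = 34.00 $/kg
  alloy L: σ_y = 411.0 MPa, ρ = 3160 kg/m³, cost = 30.60 $/kg
  alloy Q: M = 121 kN·m per $
  alloy B: M = 94.4 kN·m per $
  alloy Z: M = 31.0 kN·m per $
  alloy L: M = 4.25 kN·m per $
  alloy G: M = 3.61 kN·m per $
  alloy U: M = 2.98 kN·m per $
Alloy Q ranks first.

alloy Q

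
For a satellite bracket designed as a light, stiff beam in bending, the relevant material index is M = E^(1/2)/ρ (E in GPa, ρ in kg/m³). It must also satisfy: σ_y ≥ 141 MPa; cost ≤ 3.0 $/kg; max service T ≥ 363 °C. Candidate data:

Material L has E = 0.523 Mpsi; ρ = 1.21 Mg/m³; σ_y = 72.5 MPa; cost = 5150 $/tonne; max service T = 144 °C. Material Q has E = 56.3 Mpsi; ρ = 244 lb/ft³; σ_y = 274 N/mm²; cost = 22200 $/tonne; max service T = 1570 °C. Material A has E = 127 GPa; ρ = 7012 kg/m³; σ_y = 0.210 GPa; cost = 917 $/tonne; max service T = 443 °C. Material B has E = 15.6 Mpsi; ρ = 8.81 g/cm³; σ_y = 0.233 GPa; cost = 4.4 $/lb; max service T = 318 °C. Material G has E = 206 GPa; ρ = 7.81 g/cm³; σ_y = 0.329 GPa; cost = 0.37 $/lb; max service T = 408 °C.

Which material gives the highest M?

Screen on constraints: σ_y ≥ 141 MPa; cost ≤ 3.0 $/kg; max service T ≥ 363 °C. Survivors: material A, material G.
Normalizing units and computing the index:
  material A: E = 127.0 GPa, ρ = 7012 kg/m³
  material G: E = 206.0 GPa, ρ = 7810 kg/m³
  material G: M = 1.84×10⁻³
  material A: M = 1.61×10⁻³
Material G has the largest M.

material G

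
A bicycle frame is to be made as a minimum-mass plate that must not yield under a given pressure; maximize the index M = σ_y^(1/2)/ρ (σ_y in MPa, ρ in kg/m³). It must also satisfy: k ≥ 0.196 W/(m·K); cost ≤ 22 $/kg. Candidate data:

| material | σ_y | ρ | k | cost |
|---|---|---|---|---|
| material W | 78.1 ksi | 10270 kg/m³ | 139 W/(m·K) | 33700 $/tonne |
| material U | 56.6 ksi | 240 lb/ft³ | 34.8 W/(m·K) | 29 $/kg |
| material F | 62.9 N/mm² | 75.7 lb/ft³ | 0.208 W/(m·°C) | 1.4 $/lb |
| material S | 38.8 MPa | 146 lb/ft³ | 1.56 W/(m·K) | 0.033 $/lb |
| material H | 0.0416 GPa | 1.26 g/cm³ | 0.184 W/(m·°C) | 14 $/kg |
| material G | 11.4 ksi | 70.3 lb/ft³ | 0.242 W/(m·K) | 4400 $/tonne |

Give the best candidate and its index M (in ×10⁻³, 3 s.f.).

Screen on constraints: k ≥ 0.196 W/(m·K); cost ≤ 22 $/kg. Survivors: material F, material S, material G.
Putting every candidate on a common basis:
  material F: σ_y = 62.90 MPa, ρ = 1213 kg/m³
  material S: σ_y = 38.80 MPa, ρ = 2339 kg/m³
  material G: σ_y = 78.60 MPa, ρ = 1126 kg/m³
  material G: M = 7.87×10⁻³
  material F: M = 6.54×10⁻³
  material S: M = 2.66×10⁻³
Highest index: material G.

material G, M = 7.87×10⁻³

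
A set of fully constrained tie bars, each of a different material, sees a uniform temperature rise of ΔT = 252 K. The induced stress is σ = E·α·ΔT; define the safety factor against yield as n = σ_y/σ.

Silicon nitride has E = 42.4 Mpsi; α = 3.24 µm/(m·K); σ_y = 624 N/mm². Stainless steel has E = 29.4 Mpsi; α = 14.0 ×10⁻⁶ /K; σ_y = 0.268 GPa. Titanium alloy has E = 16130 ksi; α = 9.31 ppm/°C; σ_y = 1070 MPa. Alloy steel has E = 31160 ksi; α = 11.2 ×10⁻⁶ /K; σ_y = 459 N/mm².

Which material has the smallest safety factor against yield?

Per material, after unit conversion:
  silicon nitride: E = 292.3, α = 3.24, σ_y = 624.0 → σ = 239 MPa, n = 2.61
  stainless steel: E = 202.7, α = 14.0, σ_y = 268.0 → σ = 715 MPa, n = 0.375
  titanium alloy: E = 111.2, α = 9.31, σ_y = 1070 → σ = 261 MPa, n = 4.10
  alloy steel: E = 214.8, α = 11.2, σ_y = 459.0 → σ = 606 MPa, n = 0.757
Smallest n: stainless steel with n = 0.375.

stainless steel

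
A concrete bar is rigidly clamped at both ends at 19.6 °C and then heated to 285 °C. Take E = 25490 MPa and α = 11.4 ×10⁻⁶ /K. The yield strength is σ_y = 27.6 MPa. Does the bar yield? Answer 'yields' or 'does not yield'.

yields

E = 25490 MPa = 25.49 GPa.
ΔT = 265.4 K. Constrained thermal stress σ = E·α·ΔT = 25.49×10³ MPa × 11.4×10⁻⁶ × 265.4 = 77.1 MPa (compressive).
Compare to σ_y = 27.6 MPa: σ ≥ σ_y, so it yields.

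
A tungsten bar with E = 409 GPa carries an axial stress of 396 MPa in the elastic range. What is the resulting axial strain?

9.68×10⁻⁴

ε = σ/E = 396 / 409000 = 9.68×10⁻⁴.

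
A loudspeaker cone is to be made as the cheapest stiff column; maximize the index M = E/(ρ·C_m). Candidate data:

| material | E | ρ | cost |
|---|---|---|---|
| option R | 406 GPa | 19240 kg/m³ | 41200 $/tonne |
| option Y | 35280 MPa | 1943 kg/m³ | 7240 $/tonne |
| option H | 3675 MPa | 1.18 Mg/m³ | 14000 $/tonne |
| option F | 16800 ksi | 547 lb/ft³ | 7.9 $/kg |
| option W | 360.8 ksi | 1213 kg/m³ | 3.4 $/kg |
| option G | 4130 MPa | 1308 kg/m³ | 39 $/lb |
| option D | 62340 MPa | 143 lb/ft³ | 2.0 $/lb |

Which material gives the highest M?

option D

After converting to SI:
  option R: E = 406.0 GPa, ρ = 19240 kg/m³, cost = 41.20 $/kg
  option Y: E = 35.28 GPa, ρ = 1943 kg/m³, cost = 7.240 $/kg
  option H: E = 3.675 GPa, ρ = 1180 kg/m³, cost = 14.00 $/kg
  option F: E = 115.8 GPa, ρ = 8762 kg/m³, cost = 7.900 $/kg
  option W: E = 2.488 GPa, ρ = 1213 kg/m³, cost = 3.400 $/kg
  option G: E = 4.130 GPa, ρ = 1308 kg/m³, cost = 85.98 $/kg
  option D: E = 62.34 GPa, ρ = 2291 kg/m³, cost = 4.409 $/kg
  option D: M = 6.17 MN·m per $
  option Y: M = 2.51 MN·m per $
  option F: M = 1.67 MN·m per $
  option W: M = 0.603 MN·m per $
  option R: M = 0.512 MN·m per $
  option H: M = 0.222 MN·m per $
  option G: M = 0.0367 MN·m per $
Option D ranks first.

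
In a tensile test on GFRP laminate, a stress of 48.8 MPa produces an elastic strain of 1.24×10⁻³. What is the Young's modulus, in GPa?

39.4 GPa

E = σ/ε = 48.8 MPa / 1.24×10⁻³ = 39350 MPa = 39.4 GPa.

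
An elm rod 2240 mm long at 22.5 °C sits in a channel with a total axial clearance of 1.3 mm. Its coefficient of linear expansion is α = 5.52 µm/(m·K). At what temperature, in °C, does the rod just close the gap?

α·L₀·ΔT = 1.3 mm ⇒ ΔT = 1.3 / (5.52×10⁻⁶ × 2240.0) = 105.1 K.
T = 22.5 + 105.1 = 127.6 °C.

128 °C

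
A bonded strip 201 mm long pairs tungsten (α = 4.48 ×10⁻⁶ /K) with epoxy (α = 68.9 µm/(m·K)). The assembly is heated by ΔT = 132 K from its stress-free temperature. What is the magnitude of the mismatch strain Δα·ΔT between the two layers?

8.50×10⁻³

Δα = |4.48 − 68.9|×10⁻⁶/K = 64.4×10⁻⁶/K.
Mismatch strain = Δα·ΔT = 64.4×10⁻⁶ × 132.0 = 8.50×10⁻³.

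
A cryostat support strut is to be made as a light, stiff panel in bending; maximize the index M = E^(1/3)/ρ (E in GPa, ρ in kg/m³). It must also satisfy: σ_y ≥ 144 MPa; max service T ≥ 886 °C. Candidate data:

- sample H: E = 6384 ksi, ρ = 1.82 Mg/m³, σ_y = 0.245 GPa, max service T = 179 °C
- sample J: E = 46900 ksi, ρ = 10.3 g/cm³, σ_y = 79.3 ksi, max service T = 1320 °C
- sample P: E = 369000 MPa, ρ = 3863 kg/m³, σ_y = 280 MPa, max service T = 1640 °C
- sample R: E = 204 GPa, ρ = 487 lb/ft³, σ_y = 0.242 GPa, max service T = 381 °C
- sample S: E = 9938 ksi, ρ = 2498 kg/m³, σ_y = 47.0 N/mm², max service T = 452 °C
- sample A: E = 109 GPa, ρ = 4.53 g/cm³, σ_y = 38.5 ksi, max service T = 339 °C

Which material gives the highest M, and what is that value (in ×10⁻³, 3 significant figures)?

Screen on constraints: σ_y ≥ 144 MPa; max service T ≥ 886 °C. Survivors: sample J, sample P.
Convert each candidate to consistent units, then evaluate M:
  sample J: E = 323.4 GPa, ρ = 10300 kg/m³
  sample P: E = 369.0 GPa, ρ = 3863 kg/m³
  sample P: M = 1.86×10⁻³
  sample J: M = 0.666×10⁻³
Sample P has the largest M.

sample P, M = 1.86×10⁻³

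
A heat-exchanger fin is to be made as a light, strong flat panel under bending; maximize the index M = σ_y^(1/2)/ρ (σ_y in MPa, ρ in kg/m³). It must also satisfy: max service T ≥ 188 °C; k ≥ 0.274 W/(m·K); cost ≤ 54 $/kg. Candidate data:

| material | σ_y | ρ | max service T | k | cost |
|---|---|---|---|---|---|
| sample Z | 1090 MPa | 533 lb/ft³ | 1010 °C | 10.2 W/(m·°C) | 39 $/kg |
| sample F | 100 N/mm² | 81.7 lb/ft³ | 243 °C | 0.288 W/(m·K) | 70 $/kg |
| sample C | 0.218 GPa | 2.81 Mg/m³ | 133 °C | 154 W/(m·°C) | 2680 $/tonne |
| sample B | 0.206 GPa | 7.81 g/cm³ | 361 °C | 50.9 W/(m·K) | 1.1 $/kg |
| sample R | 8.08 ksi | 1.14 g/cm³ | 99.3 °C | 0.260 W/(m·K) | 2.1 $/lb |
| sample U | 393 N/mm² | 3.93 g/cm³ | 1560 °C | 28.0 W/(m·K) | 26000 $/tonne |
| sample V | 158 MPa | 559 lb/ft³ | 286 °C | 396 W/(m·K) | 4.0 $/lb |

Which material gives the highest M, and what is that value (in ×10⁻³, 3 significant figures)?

Screen on constraints: max service T ≥ 188 °C; k ≥ 0.274 W/(m·K); cost ≤ 54 $/kg. Survivors: sample Z, sample B, sample U, sample V.
Putting every candidate on a common basis:
  sample Z: σ_y = 1090 MPa, ρ = 8538 kg/m³
  sample B: σ_y = 206.0 MPa, ρ = 7810 kg/m³
  sample U: σ_y = 393.0 MPa, ρ = 3930 kg/m³
  sample V: σ_y = 158.0 MPa, ρ = 8954 kg/m³
  sample U: M = 5.04×10⁻³
  sample Z: M = 3.87×10⁻³
  sample B: M = 1.84×10⁻³
  sample V: M = 1.40×10⁻³
Sample U has the largest M.

sample U, M = 5.04×10⁻³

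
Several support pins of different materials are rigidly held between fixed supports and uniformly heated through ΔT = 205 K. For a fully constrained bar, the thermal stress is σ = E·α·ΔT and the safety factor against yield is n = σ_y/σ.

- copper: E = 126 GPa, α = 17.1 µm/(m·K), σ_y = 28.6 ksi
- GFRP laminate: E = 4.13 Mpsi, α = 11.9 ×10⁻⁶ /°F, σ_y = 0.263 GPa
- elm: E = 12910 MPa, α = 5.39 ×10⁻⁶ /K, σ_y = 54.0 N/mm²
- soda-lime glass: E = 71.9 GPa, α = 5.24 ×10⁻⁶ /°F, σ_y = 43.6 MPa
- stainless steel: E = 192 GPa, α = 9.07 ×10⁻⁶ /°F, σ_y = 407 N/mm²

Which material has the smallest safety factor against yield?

Converting E to GPa, α to ×10⁻⁶/K, σ_y to MPa, then σ and n for each:
  copper: E = 126.0, α = 17.1, σ_y = 197.2 → σ = 442 MPa, n = 0.446
  GFRP laminate: E = 28.48, α = 21.4, σ_y = 263.0 → σ = 125 MPa, n = 2.10
  elm: E = 12.91, α = 5.39, σ_y = 54.00 → σ = 14.3 MPa, n = 3.79
  soda-lime glass: E = 71.90, α = 9.43, σ_y = 43.60 → σ = 139 MPa, n = 0.314
  stainless steel: E = 192.0, α = 16.3, σ_y = 407.0 → σ = 643 MPa, n = 0.633
The minimum is soda-lime glass at n = 0.314.

soda-lime glass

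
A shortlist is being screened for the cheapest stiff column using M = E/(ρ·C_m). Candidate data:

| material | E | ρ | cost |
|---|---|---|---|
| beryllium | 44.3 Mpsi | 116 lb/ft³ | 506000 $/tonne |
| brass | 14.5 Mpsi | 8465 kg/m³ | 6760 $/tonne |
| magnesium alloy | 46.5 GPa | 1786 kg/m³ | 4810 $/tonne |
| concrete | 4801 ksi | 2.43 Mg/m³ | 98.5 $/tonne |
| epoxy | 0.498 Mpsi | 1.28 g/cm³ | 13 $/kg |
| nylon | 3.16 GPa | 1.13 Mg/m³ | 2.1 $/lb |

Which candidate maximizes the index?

concrete

After converting to SI:
  beryllium: E = 305.4 GPa, ρ = 1858 kg/m³, cost = 506.0 $/kg
  brass: E = 99.97 GPa, ρ = 8465 kg/m³, cost = 6.760 $/kg
  magnesium alloy: E = 46.50 GPa, ρ = 1786 kg/m³, cost = 4.810 $/kg
  concrete: E = 33.10 GPa, ρ = 2430 kg/m³, cost = 0.09850 $/kg
  epoxy: E = 3.434 GPa, ρ = 1280 kg/m³, cost = 13.00 $/kg
  nylon: E = 3.160 GPa, ρ = 1130 kg/m³, cost = 4.630 $/kg
  concrete: M = 138 MN·m per $
  magnesium alloy: M = 5.41 MN·m per $
  brass: M = 1.75 MN·m per $
  nylon: M = 0.604 MN·m per $
  beryllium: M = 0.325 MN·m per $
  epoxy: M = 0.206 MN·m per $
The maximum is for concrete.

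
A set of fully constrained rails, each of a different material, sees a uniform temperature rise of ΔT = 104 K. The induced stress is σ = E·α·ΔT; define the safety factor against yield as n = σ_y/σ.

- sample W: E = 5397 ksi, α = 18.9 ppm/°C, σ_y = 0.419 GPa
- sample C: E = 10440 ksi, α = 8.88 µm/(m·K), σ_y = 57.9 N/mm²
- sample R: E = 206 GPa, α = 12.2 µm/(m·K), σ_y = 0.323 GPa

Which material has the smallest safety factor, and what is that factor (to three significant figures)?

sample C, n = 0.871

With everything in SI (GPa, ×10⁻⁶/K, MPa):
  sample W: E = 37.21, α = 18.9, σ_y = 419.0 → σ = 73.1 MPa, n = 5.73
  sample C: E = 71.98, α = 8.88, σ_y = 57.90 → σ = 66.5 MPa, n = 0.871
  sample R: E = 206.0, α = 12.2, σ_y = 323.0 → σ = 261 MPa, n = 1.24
Sample C has the lowest safety factor, n = 0.871.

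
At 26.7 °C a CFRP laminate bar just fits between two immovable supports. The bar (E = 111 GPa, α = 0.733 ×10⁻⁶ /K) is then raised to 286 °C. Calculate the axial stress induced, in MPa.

21.1 MPa

ΔT = 259.3 K. Constrained thermal stress σ = E·α·ΔT = 111.0×10³ MPa × 0.733×10⁻⁶ × 259.3 = 21.1 MPa (compressive).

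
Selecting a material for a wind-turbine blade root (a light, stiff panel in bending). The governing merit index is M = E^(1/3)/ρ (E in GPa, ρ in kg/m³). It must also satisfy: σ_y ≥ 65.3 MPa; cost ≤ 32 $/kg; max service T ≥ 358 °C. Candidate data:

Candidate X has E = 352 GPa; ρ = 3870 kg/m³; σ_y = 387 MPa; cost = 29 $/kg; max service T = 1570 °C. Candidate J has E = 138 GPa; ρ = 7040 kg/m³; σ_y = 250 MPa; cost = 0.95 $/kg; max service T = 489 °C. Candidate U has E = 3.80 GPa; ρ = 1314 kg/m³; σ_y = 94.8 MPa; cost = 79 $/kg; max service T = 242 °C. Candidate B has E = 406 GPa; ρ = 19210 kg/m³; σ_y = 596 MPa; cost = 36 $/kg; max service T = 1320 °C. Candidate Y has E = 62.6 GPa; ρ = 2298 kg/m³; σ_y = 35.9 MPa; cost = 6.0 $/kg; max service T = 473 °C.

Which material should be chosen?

candidate X

Screen on constraints: σ_y ≥ 65.3 MPa; cost ≤ 32 $/kg; max service T ≥ 358 °C. Survivors: candidate X, candidate J.
Evaluate M for each candidate:
  candidate X: M = 1.82×10⁻³
  candidate J: M = 0.734×10⁻³
Candidate X ranks first.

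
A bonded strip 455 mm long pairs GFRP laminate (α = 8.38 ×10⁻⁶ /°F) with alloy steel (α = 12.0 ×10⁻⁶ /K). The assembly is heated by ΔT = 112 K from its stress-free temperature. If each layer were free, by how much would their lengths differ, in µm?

GFRP laminate: α = 8.38×10⁻⁶/°F × 9/5 = 15.1×10⁻⁶/K.
Δα = |15.1 − 12.0|×10⁻⁶/K = 3.08×10⁻⁶/K.
ΔL_mismatch = Δα·L·ΔT = 3.08×10⁻⁶ × 455.0 mm × 112.0 K = 157 µm.

157 µm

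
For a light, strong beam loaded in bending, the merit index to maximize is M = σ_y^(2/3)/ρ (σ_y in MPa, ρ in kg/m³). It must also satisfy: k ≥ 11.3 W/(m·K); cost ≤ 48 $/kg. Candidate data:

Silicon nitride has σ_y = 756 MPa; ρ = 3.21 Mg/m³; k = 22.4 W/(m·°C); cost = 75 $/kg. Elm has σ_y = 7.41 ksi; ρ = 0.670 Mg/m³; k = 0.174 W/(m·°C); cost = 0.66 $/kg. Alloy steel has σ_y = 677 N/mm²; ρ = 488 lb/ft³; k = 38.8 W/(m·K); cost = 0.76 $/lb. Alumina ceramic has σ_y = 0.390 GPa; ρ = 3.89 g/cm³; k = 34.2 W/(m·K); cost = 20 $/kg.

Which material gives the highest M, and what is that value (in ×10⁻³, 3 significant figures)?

alumina ceramic, M = 13.7×10⁻³

Screen on constraints: k ≥ 11.3 W/(m·K); cost ≤ 48 $/kg. Survivors: alloy steel, alumina ceramic.
After converting to SI:
  alloy steel: σ_y = 677.0 MPa, ρ = 7817 kg/m³
  alumina ceramic: σ_y = 390.0 MPa, ρ = 3890 kg/m³
  alumina ceramic: M = 13.7×10⁻³
  alloy steel: M = 9.86×10⁻³
The maximum is for alumina ceramic.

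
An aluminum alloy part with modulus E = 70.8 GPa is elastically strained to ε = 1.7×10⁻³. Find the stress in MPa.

120 MPa

σ = E·ε = 70800 MPa × 1.7×10⁻³ = 120 MPa.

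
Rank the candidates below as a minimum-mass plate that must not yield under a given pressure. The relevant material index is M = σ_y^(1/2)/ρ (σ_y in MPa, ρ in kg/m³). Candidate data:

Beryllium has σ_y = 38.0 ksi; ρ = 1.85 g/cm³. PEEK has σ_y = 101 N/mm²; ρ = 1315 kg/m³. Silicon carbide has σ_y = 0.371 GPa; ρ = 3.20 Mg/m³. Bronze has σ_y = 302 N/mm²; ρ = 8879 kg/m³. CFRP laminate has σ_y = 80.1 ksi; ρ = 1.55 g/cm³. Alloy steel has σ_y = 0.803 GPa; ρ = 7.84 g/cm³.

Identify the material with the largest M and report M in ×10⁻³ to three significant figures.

CFRP laminate, M = 15.2×10⁻³

Convert each candidate to consistent units, then evaluate M:
  beryllium: σ_y = 262.0 MPa, ρ = 1850 kg/m³
  PEEK: σ_y = 101.0 MPa, ρ = 1315 kg/m³
  silicon carbide: σ_y = 371.0 MPa, ρ = 3200 kg/m³
  bronze: σ_y = 302.0 MPa, ρ = 8879 kg/m³
  CFRP laminate: σ_y = 552.3 MPa, ρ = 1550 kg/m³
  alloy steel: σ_y = 803.0 MPa, ρ = 7840 kg/m³
  CFRP laminate: M = 15.2×10⁻³
  beryllium: M = 8.75×10⁻³
  PEEK: M = 7.64×10⁻³
  silicon carbide: M = 6.02×10⁻³
  alloy steel: M = 3.61×10⁻³
  bronze: M = 1.96×10⁻³
The maximum is for CFRP laminate.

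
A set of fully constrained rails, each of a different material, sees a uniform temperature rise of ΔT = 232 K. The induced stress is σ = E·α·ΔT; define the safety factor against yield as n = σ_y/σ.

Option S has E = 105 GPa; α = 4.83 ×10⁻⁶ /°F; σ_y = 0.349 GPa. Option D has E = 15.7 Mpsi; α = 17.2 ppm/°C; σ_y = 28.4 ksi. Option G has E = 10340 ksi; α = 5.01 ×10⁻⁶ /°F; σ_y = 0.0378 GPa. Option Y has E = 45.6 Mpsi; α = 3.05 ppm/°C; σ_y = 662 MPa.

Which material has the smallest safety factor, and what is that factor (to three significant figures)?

option G, n = 0.253

With everything in SI (GPa, ×10⁻⁶/K, MPa):
  option S: E = 105.0, α = 8.69, σ_y = 349.0 → σ = 212 MPa, n = 1.65
  option D: E = 108.2, α = 17.2, σ_y = 195.8 → σ = 432 MPa, n = 0.453
  option G: E = 71.29, α = 9.02, σ_y = 37.80 → σ = 149 MPa, n = 0.253
  option Y: E = 314.4, α = 3.05, σ_y = 662.0 → σ = 222 MPa, n = 2.98
Option G has the lowest safety factor, n = 0.253.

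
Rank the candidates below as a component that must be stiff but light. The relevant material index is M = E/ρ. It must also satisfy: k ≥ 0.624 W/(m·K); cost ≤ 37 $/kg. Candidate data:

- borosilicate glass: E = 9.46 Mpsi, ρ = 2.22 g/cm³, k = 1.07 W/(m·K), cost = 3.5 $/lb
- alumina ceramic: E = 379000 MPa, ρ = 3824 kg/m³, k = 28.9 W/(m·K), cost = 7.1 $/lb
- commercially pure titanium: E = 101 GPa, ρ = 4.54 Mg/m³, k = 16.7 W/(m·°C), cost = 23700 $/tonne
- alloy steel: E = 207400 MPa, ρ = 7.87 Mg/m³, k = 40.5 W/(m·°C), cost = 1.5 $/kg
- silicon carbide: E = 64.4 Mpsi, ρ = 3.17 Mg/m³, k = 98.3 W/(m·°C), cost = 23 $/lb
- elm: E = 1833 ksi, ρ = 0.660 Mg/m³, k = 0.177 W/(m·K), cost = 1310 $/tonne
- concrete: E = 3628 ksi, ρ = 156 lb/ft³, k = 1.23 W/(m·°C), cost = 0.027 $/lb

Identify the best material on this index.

Screen on constraints: k ≥ 0.624 W/(m·K); cost ≤ 37 $/kg. Survivors: borosilicate glass, alumina ceramic, commercially pure titanium, alloy steel, concrete.
Normalizing units and computing the index:
  borosilicate glass: E = 65.22 GPa, ρ = 2220 kg/m³
  alumina ceramic: E = 379.0 GPa, ρ = 3824 kg/m³
  commercially pure titanium: E = 101.0 GPa, ρ = 4540 kg/m³
  alloy steel: E = 207.4 GPa, ρ = 7870 kg/m³
  concrete: E = 25.01 GPa, ρ = 2499 kg/m³
  alumina ceramic: M = 99.1 MN·m/kg
  borosilicate glass: M = 29.4 MN·m/kg
  alloy steel: M = 26.4 MN·m/kg
  commercially pure titanium: M = 22.2 MN·m/kg
  concrete: M = 10.0 MN·m/kg
The maximum is for alumina ceramic.

alumina ceramic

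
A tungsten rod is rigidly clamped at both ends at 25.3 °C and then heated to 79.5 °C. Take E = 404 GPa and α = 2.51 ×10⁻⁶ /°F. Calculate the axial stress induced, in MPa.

α = 2.51×10⁻⁶/°F × 9/5 = 4.52×10⁻⁶/K.
ΔT = 54.20 K. Constrained thermal stress σ = E·α·ΔT = 404.0×10³ MPa × 4.52×10⁻⁶ × 54.20 = 98.9 MPa (compressive).

98.9 MPa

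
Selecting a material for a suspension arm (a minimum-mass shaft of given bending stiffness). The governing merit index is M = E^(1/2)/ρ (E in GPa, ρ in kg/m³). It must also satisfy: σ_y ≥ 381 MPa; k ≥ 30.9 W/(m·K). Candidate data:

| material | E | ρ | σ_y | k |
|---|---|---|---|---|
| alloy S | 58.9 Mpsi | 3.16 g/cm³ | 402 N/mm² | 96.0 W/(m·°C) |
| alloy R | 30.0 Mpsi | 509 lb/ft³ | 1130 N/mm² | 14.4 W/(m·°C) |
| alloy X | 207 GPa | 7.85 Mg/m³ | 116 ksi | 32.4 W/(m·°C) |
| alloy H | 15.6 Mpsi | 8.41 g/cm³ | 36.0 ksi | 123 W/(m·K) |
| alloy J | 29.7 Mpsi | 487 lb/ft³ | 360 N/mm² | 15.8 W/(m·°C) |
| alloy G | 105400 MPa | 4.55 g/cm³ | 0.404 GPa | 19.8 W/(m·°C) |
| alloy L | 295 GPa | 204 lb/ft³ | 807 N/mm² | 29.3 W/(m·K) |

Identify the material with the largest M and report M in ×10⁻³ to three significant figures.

Screen on constraints: σ_y ≥ 381 MPa; k ≥ 30.9 W/(m·K). Survivors: alloy S, alloy X.
After converting to SI:
  alloy S: E = 406.1 GPa, ρ = 3160 kg/m³
  alloy X: E = 207.0 GPa, ρ = 7850 kg/m³
  alloy S: M = 6.38×10⁻³
  alloy X: M = 1.83×10⁻³
Highest index: alloy S.

alloy S, M = 6.38×10⁻³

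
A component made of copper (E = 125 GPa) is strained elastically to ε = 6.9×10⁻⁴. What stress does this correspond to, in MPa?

86.2 MPa

σ = E·ε = 125000 MPa × 6.9×10⁻⁴ = 86.2 MPa.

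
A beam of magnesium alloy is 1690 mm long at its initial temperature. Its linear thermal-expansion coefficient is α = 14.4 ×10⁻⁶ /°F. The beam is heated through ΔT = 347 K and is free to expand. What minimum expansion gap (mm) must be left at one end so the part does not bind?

Convert α: 14.4×10⁻⁶/°F × (9/5) = 25.9×10⁻⁶/K.
ΔL = α·L₀·ΔT = 25.9×10⁻⁶ × 1690 mm × 347.0 K = 15.2 mm.

15.2 mm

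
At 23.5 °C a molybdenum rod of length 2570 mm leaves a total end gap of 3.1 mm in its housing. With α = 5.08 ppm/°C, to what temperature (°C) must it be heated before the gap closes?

α·L₀·ΔT = 3.1 mm ⇒ ΔT = 3.1 / (5.08×10⁻⁶ × 2570.0) = 237.4 K.
T = 23.5 + 237.4 = 260.9 °C.

261 °C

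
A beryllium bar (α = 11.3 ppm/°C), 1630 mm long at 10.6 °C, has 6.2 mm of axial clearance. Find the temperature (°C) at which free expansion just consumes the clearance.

α·L₀·ΔT = 6.2 mm ⇒ ΔT = 6.2 / (11.3×10⁻⁶ × 1630.0) = 336.6 K.
T = 10.6 + 336.6 = 347.2 °C.

347 °C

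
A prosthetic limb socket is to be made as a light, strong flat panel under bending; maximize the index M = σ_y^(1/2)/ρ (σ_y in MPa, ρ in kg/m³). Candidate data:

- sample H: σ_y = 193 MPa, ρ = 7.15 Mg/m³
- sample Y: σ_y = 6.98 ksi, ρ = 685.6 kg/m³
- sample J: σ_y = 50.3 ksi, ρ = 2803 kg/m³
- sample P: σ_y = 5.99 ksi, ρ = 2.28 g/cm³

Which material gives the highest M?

After converting to SI:
  sample H: σ_y = 193.0 MPa, ρ = 7150 kg/m³
  sample Y: σ_y = 48.13 MPa, ρ = 685.6 kg/m³
  sample J: σ_y = 346.8 MPa, ρ = 2803 kg/m³
  sample P: σ_y = 41.30 MPa, ρ = 2280 kg/m³
  sample Y: M = 10.1×10⁻³
  sample J: M = 6.64×10⁻³
  sample P: M = 2.82×10⁻³
  sample H: M = 1.94×10⁻³
Sample Y ranks first.

sample Y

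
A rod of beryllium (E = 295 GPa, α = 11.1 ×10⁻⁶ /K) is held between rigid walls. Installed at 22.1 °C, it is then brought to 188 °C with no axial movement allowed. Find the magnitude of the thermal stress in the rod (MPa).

543 MPa

ΔT = 165.9 K. Constrained thermal stress σ = E·α·ΔT = 295.0×10³ MPa × 11.1×10⁻⁶ × 165.9 = 543 MPa (compressive).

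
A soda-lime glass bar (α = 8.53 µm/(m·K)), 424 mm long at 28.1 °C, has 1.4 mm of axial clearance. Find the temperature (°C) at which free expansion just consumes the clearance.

α·L₀·ΔT = 1.4 mm ⇒ ΔT = 1.4 / (8.53×10⁻⁶ × 424.0) = 387.1 K.
T = 28.1 + 387.1 = 415.2 °C.

415 °C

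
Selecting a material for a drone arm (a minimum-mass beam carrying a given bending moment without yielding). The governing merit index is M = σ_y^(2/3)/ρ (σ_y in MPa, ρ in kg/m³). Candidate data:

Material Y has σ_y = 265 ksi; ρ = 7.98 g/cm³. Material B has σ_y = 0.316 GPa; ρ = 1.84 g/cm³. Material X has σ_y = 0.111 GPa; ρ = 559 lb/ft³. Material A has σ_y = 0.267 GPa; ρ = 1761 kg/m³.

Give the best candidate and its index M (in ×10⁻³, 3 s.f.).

material B, M = 25.2×10⁻³

After converting to SI:
  material Y: σ_y = 1827 MPa, ρ = 7980 kg/m³
  material B: σ_y = 316.0 MPa, ρ = 1840 kg/m³
  material X: σ_y = 111.0 MPa, ρ = 8954 kg/m³
  material A: σ_y = 267.0 MPa, ρ = 1761 kg/m³
  material B: M = 25.2×10⁻³
  material A: M = 23.5×10⁻³
  material Y: M = 18.7×10⁻³
  material X: M = 2.58×10⁻³
The maximum is for material B.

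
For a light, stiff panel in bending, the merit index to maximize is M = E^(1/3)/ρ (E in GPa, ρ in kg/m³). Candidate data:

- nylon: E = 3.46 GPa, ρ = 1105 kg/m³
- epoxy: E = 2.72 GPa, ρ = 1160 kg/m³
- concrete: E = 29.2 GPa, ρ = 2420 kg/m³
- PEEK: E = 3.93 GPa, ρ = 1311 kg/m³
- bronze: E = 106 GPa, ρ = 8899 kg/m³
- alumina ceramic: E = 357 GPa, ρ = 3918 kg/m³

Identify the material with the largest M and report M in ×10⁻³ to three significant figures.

Evaluate M for each candidate:
  alumina ceramic: M = 1.81×10⁻³
  nylon: M = 1.37×10⁻³
  concrete: M = 1.27×10⁻³
  PEEK: M = 1.20×10⁻³
  epoxy: M = 1.20×10⁻³
  bronze: M = 0.532×10⁻³
Highest index: alumina ceramic.

alumina ceramic, M = 1.81×10⁻³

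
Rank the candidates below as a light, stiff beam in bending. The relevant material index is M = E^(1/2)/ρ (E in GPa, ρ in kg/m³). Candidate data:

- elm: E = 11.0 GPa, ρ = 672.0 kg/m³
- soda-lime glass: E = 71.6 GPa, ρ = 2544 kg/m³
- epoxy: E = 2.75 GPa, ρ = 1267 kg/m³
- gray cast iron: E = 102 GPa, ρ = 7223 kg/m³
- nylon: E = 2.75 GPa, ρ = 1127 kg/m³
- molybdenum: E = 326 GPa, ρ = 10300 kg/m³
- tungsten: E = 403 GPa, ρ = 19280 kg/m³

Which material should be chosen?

elm

Computing M directly (units already consistent):
  elm: M = 4.94×10⁻³
  soda-lime glass: M = 3.33×10⁻³
  molybdenum: M = 1.75×10⁻³
  nylon: M = 1.47×10⁻³
  gray cast iron: M = 1.40×10⁻³
  epoxy: M = 1.31×10⁻³
  tungsten: M = 1.04×10⁻³
Elm has the largest M.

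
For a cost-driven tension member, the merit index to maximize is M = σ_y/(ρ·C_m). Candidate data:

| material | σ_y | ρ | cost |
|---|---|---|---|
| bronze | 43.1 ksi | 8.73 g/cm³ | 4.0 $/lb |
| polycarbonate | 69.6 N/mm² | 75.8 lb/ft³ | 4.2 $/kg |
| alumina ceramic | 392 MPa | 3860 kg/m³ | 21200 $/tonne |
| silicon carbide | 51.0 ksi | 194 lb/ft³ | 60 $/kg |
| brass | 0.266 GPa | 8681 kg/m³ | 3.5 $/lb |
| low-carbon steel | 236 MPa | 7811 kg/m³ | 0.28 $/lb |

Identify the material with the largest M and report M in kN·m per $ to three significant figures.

Normalizing units and computing the index:
  bronze: σ_y = 297.2 MPa, ρ = 8730 kg/m³, cost = 8.818 $/kg
  polycarbonate: σ_y = 69.60 MPa, ρ = 1214 kg/m³, cost = 4.200 $/kg
  alumina ceramic: σ_y = 392.0 MPa, ρ = 3860 kg/m³, cost = 21.20 $/kg
  silicon carbide: σ_y = 351.6 MPa, ρ = 3108 kg/m³, cost = 60.00 $/kg
  brass: σ_y = 266.0 MPa, ρ = 8681 kg/m³, cost = 7.716 $/kg
  low-carbon steel: σ_y = 236.0 MPa, ρ = 7811 kg/m³, cost = 0.6173 $/kg
  low-carbon steel: M = 48.9 kN·m per $
  polycarbonate: M = 13.6 kN·m per $
  alumina ceramic: M = 4.79 kN·m per $
  brass: M = 3.97 kN·m per $
  bronze: M = 3.86 kN·m per $
  silicon carbide: M = 1.89 kN·m per $
The maximum is for low-carbon steel.

low-carbon steel, M = 48.9 kN·m per $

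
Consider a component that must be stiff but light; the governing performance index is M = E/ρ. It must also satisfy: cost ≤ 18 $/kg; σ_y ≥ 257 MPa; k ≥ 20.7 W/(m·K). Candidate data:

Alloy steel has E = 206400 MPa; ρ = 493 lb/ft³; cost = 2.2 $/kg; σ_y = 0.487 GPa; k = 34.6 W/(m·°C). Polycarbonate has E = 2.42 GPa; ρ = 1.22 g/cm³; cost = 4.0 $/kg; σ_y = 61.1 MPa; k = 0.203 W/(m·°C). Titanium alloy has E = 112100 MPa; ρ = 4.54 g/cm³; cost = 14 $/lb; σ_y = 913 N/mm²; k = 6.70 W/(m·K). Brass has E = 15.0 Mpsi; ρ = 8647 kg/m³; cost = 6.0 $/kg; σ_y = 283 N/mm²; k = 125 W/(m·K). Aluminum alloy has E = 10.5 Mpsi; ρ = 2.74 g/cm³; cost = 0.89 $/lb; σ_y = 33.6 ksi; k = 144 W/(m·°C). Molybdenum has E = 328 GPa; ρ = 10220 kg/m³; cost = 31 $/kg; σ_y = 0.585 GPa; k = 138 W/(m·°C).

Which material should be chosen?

alloy steel

Screen on constraints: cost ≤ 18 $/kg; σ_y ≥ 257 MPa; k ≥ 20.7 W/(m·K). Survivors: alloy steel, brass.
Convert each candidate to consistent units, then evaluate M:
  alloy steel: E = 206.4 GPa, ρ = 7897 kg/m³
  brass: E = 103.4 GPa, ρ = 8647 kg/m³
  alloy steel: M = 26.1 MN·m/kg
  brass: M = 12.0 MN·m/kg
Alloy steel has the largest M.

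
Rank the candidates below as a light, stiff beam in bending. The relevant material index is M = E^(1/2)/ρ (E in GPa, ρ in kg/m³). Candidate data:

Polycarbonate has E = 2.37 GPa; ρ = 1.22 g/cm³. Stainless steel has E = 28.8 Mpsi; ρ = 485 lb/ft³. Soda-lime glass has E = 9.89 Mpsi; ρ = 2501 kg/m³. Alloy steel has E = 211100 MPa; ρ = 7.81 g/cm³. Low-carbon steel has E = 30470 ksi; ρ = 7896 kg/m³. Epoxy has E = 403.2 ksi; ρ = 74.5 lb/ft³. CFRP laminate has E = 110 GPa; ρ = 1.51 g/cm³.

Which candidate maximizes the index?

Normalizing units and computing the index:
  polycarbonate: E = 2.370 GPa, ρ = 1220 kg/m³
  stainless steel: E = 198.6 GPa, ρ = 7769 kg/m³
  soda-lime glass: E = 68.19 GPa, ρ = 2501 kg/m³
  alloy steel: E = 211.1 GPa, ρ = 7810 kg/m³
  low-carbon steel: E = 210.1 GPa, ρ = 7896 kg/m³
  epoxy: E = 2.780 GPa, ρ = 1193 kg/m³
  CFRP laminate: E = 110.0 GPa, ρ = 1510 kg/m³
  CFRP laminate: M = 6.95×10⁻³
  soda-lime glass: M = 3.30×10⁻³
  alloy steel: M = 1.86×10⁻³
  low-carbon steel: M = 1.84×10⁻³
  stainless steel: M = 1.81×10⁻³
  epoxy: M = 1.40×10⁻³
  polycarbonate: M = 1.26×10⁻³
Highest index: CFRP laminate.

CFRP laminate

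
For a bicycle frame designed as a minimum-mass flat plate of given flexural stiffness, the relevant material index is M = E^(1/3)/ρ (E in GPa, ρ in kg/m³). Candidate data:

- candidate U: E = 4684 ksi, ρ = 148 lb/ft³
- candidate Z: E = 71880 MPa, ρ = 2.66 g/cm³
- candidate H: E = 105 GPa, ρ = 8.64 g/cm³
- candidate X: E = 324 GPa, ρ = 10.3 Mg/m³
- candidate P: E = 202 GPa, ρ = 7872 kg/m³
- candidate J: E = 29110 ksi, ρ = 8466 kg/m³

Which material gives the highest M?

candidate Z

Convert each candidate to consistent units, then evaluate M:
  candidate U: E = 32.30 GPa, ρ = 2371 kg/m³
  candidate Z: E = 71.88 GPa, ρ = 2660 kg/m³
  candidate H: E = 105.0 GPa, ρ = 8640 kg/m³
  candidate X: E = 324.0 GPa, ρ = 10300 kg/m³
  candidate P: E = 202.0 GPa, ρ = 7872 kg/m³
  candidate J: E = 200.7 GPa, ρ = 8466 kg/m³
  candidate Z: M = 1.56×10⁻³
  candidate U: M = 1.34×10⁻³
  candidate P: M = 0.745×10⁻³
  candidate J: M = 0.692×10⁻³
  candidate X: M = 0.667×10⁻³
  candidate H: M = 0.546×10⁻³
Candidate Z ranks first.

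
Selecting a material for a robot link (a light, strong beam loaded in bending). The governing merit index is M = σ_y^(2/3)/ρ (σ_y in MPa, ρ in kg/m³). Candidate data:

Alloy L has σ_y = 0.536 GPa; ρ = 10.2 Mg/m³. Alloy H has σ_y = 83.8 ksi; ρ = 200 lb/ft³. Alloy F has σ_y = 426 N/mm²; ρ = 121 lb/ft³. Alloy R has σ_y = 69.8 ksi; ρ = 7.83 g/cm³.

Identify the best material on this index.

alloy F

Putting every candidate on a common basis:
  alloy L: σ_y = 536.0 MPa, ρ = 10200 kg/m³
  alloy H: σ_y = 577.8 MPa, ρ = 3204 kg/m³
  alloy F: σ_y = 426.0 MPa, ρ = 1938 kg/m³
  alloy R: σ_y = 481.3 MPa, ρ = 7830 kg/m³
  alloy F: M = 29.2×10⁻³
  alloy H: M = 21.7×10⁻³
  alloy R: M = 7.84×10⁻³
  alloy L: M = 6.47×10⁻³
The maximum is for alloy F.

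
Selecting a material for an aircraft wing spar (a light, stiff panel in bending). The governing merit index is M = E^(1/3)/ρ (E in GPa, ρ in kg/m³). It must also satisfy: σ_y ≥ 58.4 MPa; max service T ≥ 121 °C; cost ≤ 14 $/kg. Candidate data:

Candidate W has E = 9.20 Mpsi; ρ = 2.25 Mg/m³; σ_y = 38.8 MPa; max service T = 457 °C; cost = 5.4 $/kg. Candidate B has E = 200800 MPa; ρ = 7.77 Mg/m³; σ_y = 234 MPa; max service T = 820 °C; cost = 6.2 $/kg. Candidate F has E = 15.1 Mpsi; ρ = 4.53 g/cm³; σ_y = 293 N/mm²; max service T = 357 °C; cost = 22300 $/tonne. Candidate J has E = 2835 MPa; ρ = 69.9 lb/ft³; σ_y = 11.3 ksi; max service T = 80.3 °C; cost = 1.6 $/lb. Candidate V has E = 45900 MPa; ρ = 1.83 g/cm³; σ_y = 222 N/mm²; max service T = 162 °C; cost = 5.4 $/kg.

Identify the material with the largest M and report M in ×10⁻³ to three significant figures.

Screen on constraints: σ_y ≥ 58.4 MPa; max service T ≥ 121 °C; cost ≤ 14 $/kg. Survivors: candidate B, candidate V.
Putting every candidate on a common basis:
  candidate B: E = 200.8 GPa, ρ = 7770 kg/m³
  candidate V: E = 45.90 GPa, ρ = 1830 kg/m³
  candidate V: M = 1.96×10⁻³
  candidate B: M = 0.754×10⁻³
The maximum is for candidate V.

candidate V, M = 1.96×10⁻³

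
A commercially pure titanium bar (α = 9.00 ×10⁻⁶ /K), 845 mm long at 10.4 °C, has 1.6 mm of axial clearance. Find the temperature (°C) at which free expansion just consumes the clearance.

221 °C

α·L₀·ΔT = 1.6 mm ⇒ ΔT = 1.6 / (9.00×10⁻⁶ × 845.0) = 210.4 K.
T = 10.4 + 210.4 = 220.8 °C.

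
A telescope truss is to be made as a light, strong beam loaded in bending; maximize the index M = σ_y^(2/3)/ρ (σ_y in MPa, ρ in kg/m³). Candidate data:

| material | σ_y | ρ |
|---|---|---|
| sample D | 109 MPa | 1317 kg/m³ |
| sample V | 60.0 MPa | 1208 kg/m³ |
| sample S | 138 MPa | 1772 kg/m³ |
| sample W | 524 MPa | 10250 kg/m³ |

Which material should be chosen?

Per-candidate index values:
  sample D: M = 17.3×10⁻³
  sample S: M = 15.1×10⁻³
  sample V: M = 12.7×10⁻³
  sample W: M = 6.34×10⁻³
The maximum is for sample D.

sample D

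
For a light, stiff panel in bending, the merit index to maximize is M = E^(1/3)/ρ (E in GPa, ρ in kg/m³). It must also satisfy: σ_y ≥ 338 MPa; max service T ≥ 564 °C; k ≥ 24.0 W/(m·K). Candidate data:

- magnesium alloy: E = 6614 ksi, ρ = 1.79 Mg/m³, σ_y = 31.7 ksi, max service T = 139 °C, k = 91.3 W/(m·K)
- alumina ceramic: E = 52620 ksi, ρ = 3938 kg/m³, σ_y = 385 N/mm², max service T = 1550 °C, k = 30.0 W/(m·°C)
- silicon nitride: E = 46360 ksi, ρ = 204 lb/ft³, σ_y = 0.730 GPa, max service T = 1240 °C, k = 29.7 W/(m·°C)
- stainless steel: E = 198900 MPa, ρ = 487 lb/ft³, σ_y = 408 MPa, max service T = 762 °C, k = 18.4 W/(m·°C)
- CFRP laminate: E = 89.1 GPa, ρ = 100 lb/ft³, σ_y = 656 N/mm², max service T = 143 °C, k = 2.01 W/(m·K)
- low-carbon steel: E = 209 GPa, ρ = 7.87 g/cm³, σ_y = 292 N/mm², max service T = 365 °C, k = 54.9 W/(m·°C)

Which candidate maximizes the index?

Screen on constraints: σ_y ≥ 338 MPa; max service T ≥ 564 °C; k ≥ 24.0 W/(m·K). Survivors: alumina ceramic, silicon nitride.
Convert each candidate to consistent units, then evaluate M:
  alumina ceramic: E = 362.8 GPa, ρ = 3938 kg/m³
  silicon nitride: E = 319.6 GPa, ρ = 3268 kg/m³
  silicon nitride: M = 2.09×10⁻³
  alumina ceramic: M = 1.81×10⁻³
Silicon nitride ranks first.

silicon nitride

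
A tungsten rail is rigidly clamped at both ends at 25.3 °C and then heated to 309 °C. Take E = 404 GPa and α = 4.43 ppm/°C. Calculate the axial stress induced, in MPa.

508 MPa

ΔT = 283.7 K. Constrained thermal stress σ = E·α·ΔT = 404.0×10³ MPa × 4.43×10⁻⁶ × 283.7 = 508 MPa (compressive).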